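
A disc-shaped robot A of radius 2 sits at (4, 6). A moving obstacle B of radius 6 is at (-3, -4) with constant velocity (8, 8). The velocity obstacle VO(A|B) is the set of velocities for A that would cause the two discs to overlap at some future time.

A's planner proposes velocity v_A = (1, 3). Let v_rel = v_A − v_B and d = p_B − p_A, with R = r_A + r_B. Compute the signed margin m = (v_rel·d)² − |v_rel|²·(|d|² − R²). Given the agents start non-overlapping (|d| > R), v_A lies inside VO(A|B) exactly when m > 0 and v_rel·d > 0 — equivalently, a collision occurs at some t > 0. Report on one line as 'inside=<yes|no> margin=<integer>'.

d = (-7, -10),  |d|² = 149;  R = 2+6 = 8,  c = 149−8² = 85
v_rel = (-7, -5),  |v_rel|² = 74;  v_rel·d = (-7)·(-7) + (-5)·(-10) = 99
74·t² − 198·t + 85 = 0  ⇒  m = 99² − 74·85 = 3511
m = 3511 > 0,  v_rel·d = 99 > 0  ⇒  inside

inside=yes margin=3511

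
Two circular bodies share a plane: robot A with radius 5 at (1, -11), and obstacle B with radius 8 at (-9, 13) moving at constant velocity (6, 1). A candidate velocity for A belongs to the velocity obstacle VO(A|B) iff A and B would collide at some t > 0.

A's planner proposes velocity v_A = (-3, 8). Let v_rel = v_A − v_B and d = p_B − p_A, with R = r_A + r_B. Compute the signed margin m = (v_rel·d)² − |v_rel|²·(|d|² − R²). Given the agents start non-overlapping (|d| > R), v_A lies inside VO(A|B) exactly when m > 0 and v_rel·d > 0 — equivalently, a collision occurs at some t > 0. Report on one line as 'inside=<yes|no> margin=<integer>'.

d = (-10, 24),  |d|² = 676;  R = 5+8 = 13,  c = 676−13² = 507
v_rel = (-9, 7),  |v_rel|² = 130;  v_rel·d = (-9)·(-10) + (7)·(24) = 258
130·t² − 516·t + 507 = 0  ⇒  m = 258² − 130·507 = 654
m = 654 > 0,  v_rel·d = 258 > 0  ⇒  inside

inside=yes margin=654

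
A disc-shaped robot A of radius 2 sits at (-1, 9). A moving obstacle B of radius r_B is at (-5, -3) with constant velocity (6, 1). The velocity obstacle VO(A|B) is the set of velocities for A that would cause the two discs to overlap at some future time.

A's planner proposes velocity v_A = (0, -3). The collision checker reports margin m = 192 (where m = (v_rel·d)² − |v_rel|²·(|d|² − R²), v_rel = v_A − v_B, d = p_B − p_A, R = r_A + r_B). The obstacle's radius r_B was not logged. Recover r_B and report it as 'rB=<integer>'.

m = 192
d = (-4, -12);  v_rel = (-6, -4),  |v_rel|² = 52
v_rel×d = (-6)·(-12) − (-4)·(-4) = 56
since m = R²·52 − 56²:  R² = (3136 + 192) / 52 = 64
R = √64 = 8  ⇒  r_B = 8 − 2 = 6

rB=6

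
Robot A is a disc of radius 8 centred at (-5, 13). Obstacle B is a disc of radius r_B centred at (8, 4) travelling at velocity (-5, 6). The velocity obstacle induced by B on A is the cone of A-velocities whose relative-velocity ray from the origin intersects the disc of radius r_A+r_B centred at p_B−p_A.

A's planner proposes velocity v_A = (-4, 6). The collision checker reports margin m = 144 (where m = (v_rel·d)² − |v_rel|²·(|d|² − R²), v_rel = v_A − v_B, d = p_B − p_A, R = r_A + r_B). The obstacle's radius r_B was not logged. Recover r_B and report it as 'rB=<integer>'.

m = 144
d = (13, -9);  v_rel = (1, 0),  |v_rel|² = 1
v_rel×d = (1)·(-9) − (0)·(13) = -9
since m = R²·1 − (-9)²:  R² = (81 + 144) / 1 = 225
R = √225 = 15  ⇒  r_B = 15 − 8 = 7

rB=7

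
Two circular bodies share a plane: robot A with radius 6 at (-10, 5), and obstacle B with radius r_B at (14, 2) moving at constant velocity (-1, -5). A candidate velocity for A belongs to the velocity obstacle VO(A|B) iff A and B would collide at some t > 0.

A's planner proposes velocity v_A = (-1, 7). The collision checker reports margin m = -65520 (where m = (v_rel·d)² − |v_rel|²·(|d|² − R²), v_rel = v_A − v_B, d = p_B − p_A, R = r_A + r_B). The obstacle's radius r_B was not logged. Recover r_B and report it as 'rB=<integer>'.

m = -65520
d = (24, -3);  v_rel = (0, 12),  |v_rel|² = 144
v_rel×d = (0)·(-3) − (12)·(24) = -288
since m = R²·144 − (-288)²:  R² = (82944 + -65520) / 144 = 121
R = √121 = 11  ⇒  r_B = 11 − 6 = 5

rB=5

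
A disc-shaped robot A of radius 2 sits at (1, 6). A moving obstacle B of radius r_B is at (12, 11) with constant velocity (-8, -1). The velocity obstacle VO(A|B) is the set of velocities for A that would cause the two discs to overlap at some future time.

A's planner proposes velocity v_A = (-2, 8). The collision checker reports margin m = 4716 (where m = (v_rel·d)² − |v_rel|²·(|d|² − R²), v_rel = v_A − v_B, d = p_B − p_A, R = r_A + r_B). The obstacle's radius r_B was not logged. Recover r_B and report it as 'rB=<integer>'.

m = 4716
d = (11, 5);  v_rel = (6, 9),  |v_rel|² = 117
v_rel×d = (6)·(5) − (9)·(11) = -69
since m = R²·117 − (-69)²:  R² = (4761 + 4716) / 117 = 81
R = √81 = 9  ⇒  r_B = 9 − 2 = 7

rB=7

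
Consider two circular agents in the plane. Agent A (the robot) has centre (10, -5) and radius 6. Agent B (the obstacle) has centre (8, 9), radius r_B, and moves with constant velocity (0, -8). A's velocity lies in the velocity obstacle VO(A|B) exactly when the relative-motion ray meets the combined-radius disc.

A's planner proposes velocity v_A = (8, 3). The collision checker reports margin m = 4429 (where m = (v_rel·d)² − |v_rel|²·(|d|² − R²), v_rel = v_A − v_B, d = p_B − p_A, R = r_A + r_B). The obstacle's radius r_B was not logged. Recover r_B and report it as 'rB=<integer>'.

m = 4429
d = (-2, 14);  v_rel = (8, 11),  |v_rel|² = 185
v_rel×d = (8)·(14) − (11)·(-2) = 134
since m = R²·185 − 134²:  R² = (17956 + 4429) / 185 = 121
R = √121 = 11  ⇒  r_B = 11 − 6 = 5

rB=5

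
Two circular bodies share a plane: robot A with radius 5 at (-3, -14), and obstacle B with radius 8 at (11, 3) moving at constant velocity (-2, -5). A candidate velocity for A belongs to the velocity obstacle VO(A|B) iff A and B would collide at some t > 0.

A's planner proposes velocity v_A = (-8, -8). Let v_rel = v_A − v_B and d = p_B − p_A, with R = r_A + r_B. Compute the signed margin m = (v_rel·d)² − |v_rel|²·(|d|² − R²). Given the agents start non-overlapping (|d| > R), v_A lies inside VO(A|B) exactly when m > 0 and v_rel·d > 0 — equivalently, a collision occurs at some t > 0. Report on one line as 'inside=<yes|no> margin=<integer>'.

d = (14, 17),  |d|² = 485;  R = 5+8 = 13,  c = 485−13² = 316
v_rel = (-6, -3),  |v_rel|² = 45;  v_rel·d = (-6)·(14) + (-3)·(17) = -135
45·t² + 270·t + 316 = 0  ⇒  m = (-135)² − 45·316 = 4005
m = 4005 > 0,  v_rel·d = -135 < 0  ⇒  outside

inside=no margin=4005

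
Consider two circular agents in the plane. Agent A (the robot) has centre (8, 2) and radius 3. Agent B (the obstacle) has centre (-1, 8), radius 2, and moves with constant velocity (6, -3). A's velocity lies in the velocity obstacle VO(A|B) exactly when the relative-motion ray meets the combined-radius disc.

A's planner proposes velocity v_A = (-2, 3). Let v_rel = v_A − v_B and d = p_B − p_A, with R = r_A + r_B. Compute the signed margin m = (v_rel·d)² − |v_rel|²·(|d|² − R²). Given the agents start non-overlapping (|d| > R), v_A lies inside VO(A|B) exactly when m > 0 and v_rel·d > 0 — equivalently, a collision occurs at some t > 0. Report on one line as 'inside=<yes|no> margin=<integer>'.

d = (-9, 6),  |d|² = 117;  R = 3+2 = 5,  c = 117−5² = 92
v_rel = (-8, 6),  |v_rel|² = 100;  v_rel·d = (-8)·(-9) + (6)·(6) = 108
100·t² − 216·t + 92 = 0  ⇒  m = 108² − 100·92 = 2464
m = 2464 > 0,  v_rel·d = 108 > 0  ⇒  inside

inside=yes margin=2464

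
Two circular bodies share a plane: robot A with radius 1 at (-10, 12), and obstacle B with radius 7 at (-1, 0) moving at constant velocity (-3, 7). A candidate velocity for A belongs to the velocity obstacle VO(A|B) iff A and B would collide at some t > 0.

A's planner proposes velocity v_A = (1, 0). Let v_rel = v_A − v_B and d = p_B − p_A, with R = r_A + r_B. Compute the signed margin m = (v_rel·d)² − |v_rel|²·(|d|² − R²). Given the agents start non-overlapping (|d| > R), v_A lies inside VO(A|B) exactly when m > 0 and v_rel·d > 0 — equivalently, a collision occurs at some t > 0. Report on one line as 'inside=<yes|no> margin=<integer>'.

d = (9, -12),  |d|² = 225;  R = 1+7 = 8,  c = 225−8² = 161
v_rel = (4, -7),  |v_rel|² = 65;  v_rel·d = (4)·(9) + (-7)·(-12) = 120
65·t² − 240·t + 161 = 0  ⇒  m = 120² − 65·161 = 3935
m = 3935 > 0,  v_rel·d = 120 > 0  ⇒  inside

inside=yes margin=3935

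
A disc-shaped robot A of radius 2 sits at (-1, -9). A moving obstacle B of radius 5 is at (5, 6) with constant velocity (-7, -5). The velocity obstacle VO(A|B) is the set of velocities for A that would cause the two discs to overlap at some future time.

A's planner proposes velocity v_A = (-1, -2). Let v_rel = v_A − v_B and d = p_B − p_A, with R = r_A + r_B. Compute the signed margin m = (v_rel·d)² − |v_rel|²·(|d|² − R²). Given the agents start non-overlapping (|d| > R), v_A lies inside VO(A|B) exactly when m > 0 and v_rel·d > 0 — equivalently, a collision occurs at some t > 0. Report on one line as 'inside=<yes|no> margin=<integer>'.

d = (6, 15),  |d|² = 261;  R = 2+5 = 7,  c = 261−7² = 212
v_rel = (6, 3),  |v_rel|² = 45;  v_rel·d = (6)·(6) + (3)·(15) = 81
45·t² − 162·t + 212 = 0  ⇒  m = 81² − 45·212 = -2979
m = -2979 < 0,  v_rel·d = 81 > 0  ⇒  outside

inside=no margin=-2979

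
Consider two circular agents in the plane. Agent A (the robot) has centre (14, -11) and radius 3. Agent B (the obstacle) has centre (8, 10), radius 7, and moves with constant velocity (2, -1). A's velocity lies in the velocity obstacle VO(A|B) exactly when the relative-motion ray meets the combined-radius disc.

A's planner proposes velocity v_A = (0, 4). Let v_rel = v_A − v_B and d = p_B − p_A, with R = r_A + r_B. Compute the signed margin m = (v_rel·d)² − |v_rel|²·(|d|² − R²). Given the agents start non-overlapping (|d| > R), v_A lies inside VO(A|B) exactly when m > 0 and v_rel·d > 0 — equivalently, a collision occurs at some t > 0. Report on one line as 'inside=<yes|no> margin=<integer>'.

d = (-6, 21),  |d|² = 477;  R = 3+7 = 10,  c = 477−10² = 377
v_rel = (-2, 5),  |v_rel|² = 29;  v_rel·d = (-2)·(-6) + (5)·(21) = 117
29·t² − 234·t + 377 = 0  ⇒  m = 117² − 29·377 = 2756
m = 2756 > 0,  v_rel·d = 117 > 0  ⇒  inside

inside=yes margin=2756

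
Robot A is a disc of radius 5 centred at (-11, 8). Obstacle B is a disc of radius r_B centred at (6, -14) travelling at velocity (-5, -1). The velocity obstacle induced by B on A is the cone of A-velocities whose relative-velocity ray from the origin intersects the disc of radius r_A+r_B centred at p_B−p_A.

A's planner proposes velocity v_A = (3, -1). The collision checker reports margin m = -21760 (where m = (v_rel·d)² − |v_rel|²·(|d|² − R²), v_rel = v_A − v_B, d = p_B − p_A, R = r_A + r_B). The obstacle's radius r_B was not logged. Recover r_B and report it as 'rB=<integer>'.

m = -21760
d = (17, -22);  v_rel = (8, 0),  |v_rel|² = 64
v_rel×d = (8)·(-22) − (0)·(17) = -176
since m = R²·64 − (-176)²:  R² = (30976 + -21760) / 64 = 144
R = √144 = 12  ⇒  r_B = 12 − 5 = 7

rB=7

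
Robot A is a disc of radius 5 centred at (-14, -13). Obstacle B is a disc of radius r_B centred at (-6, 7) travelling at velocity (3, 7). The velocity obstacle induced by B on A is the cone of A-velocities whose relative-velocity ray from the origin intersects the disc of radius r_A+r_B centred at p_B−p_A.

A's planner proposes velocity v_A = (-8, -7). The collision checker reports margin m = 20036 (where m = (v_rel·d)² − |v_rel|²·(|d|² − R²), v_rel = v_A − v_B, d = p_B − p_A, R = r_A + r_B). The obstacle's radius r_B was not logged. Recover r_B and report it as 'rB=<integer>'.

m = 20036
d = (8, 20);  v_rel = (-11, -14),  |v_rel|² = 317
v_rel×d = (-11)·(20) − (-14)·(8) = -108
since m = R²·317 − (-108)²:  R² = (11664 + 20036) / 317 = 100
R = √100 = 10  ⇒  r_B = 10 − 5 = 5

rB=5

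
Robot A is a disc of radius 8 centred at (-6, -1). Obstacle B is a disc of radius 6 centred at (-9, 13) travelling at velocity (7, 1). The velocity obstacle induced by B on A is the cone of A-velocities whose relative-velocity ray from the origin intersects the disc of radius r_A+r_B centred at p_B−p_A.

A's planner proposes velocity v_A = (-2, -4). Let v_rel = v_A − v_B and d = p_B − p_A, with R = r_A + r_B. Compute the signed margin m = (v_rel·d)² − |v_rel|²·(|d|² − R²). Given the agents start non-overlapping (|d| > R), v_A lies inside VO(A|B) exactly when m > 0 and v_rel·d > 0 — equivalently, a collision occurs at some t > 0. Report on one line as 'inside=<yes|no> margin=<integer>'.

d = (-3, 14),  |d|² = 205;  R = 8+6 = 14,  c = 205−14² = 9
v_rel = (-9, -5),  |v_rel|² = 106;  v_rel·d = (-9)·(-3) + (-5)·(14) = -43
106·t² + 86·t + 9 = 0  ⇒  m = (-43)² − 106·9 = 895
m = 895 > 0,  v_rel·d = -43 < 0  ⇒  outside

inside=no margin=895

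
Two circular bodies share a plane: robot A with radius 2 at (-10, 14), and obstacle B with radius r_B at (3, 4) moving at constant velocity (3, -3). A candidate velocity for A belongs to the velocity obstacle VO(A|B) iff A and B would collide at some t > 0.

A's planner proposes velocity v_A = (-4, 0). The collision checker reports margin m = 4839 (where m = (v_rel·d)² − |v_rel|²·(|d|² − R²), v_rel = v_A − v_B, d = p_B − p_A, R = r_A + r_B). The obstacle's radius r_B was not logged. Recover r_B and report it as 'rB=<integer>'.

m = 4839
d = (13, -10);  v_rel = (-7, 3),  |v_rel|² = 58
v_rel×d = (-7)·(-10) − (3)·(13) = 31
since m = R²·58 − 31²:  R² = (961 + 4839) / 58 = 100
R = √100 = 10  ⇒  r_B = 10 − 2 = 8

rB=8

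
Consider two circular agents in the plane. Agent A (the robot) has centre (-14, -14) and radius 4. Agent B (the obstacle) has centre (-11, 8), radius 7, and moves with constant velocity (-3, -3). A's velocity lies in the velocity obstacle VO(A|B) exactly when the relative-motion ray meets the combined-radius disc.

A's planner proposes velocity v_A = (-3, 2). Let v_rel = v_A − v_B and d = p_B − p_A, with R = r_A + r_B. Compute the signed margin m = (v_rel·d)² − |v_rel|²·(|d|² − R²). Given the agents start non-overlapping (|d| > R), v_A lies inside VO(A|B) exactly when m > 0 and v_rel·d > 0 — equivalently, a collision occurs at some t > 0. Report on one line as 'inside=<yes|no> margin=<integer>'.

d = (3, 22),  |d|² = 493;  R = 4+7 = 11,  c = 493−11² = 372
v_rel = (0, 5),  |v_rel|² = 25;  v_rel·d = (0)·(3) + (5)·(22) = 110
25·t² − 220·t + 372 = 0  ⇒  m = 110² − 25·372 = 2800
m = 2800 > 0,  v_rel·d = 110 > 0  ⇒  inside

inside=yes margin=2800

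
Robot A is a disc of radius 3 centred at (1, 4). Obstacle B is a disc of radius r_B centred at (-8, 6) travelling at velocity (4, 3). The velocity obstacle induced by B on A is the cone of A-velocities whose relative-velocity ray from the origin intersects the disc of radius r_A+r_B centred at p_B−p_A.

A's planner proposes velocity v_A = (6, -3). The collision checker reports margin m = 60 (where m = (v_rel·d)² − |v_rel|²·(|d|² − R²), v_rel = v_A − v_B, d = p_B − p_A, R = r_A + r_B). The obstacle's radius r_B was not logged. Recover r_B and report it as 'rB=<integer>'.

m = 60
d = (-9, 2);  v_rel = (2, -6),  |v_rel|² = 40
v_rel×d = (2)·(2) − (-6)·(-9) = -50
since m = R²·40 − (-50)²:  R² = (2500 + 60) / 40 = 64
R = √64 = 8  ⇒  r_B = 8 − 3 = 5

rB=5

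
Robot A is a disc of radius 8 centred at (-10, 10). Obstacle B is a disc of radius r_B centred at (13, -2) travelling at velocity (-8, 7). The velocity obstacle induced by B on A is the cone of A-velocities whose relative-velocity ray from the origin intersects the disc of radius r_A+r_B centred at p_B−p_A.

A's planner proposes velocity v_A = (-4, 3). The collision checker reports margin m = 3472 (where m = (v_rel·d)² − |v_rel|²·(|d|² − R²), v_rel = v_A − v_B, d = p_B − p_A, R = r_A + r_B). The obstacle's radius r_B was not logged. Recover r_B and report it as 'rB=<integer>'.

m = 3472
d = (23, -12);  v_rel = (4, -4),  |v_rel|² = 32
v_rel×d = (4)·(-12) − (-4)·(23) = 44
since m = R²·32 − 44²:  R² = (1936 + 3472) / 32 = 169
R = √169 = 13  ⇒  r_B = 13 − 8 = 5

rB=5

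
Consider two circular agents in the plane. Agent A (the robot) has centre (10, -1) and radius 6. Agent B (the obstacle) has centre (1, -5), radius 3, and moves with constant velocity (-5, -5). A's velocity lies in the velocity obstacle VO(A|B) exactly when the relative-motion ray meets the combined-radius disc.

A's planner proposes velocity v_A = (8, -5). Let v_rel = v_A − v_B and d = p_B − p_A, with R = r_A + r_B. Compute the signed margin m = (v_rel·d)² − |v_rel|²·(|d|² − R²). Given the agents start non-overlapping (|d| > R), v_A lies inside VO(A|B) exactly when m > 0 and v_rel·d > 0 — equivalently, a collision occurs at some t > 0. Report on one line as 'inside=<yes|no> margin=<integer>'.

d = (-9, -4),  |d|² = 97;  R = 6+3 = 9,  c = 97−9² = 16
v_rel = (13, 0),  |v_rel|² = 169;  v_rel·d = (13)·(-9) + (0)·(-4) = -117
169·t² + 234·t + 16 = 0  ⇒  m = (-117)² − 169·16 = 10985
m = 10985 > 0,  v_rel·d = -117 < 0  ⇒  outside

inside=no margin=10985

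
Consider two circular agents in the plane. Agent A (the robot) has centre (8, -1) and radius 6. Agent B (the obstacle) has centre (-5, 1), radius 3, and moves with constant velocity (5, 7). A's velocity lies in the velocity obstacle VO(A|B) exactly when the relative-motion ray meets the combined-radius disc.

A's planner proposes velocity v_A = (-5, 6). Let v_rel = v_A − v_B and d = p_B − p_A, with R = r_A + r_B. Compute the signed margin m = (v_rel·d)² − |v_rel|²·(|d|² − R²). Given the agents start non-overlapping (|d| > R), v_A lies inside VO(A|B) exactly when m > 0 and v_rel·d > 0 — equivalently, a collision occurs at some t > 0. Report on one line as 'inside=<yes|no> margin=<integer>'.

d = (-13, 2),  |d|² = 173;  R = 6+3 = 9,  c = 173−9² = 92
v_rel = (-10, -1),  |v_rel|² = 101;  v_rel·d = (-10)·(-13) + (-1)·(2) = 128
101·t² − 256·t + 92 = 0  ⇒  m = 128² − 101·92 = 7092
m = 7092 > 0,  v_rel·d = 128 > 0  ⇒  inside

inside=yes margin=7092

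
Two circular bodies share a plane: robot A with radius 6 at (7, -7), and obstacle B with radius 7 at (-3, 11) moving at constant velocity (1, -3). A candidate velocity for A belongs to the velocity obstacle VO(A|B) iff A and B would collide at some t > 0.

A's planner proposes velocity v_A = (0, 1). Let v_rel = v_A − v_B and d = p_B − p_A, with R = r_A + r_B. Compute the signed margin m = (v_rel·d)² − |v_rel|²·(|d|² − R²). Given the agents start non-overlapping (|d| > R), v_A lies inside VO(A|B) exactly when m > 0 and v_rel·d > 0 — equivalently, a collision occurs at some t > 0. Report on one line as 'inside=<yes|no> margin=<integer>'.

d = (-10, 18),  |d|² = 424;  R = 6+7 = 13,  c = 424−13² = 255
v_rel = (-1, 4),  |v_rel|² = 17;  v_rel·d = (-1)·(-10) + (4)·(18) = 82
17·t² − 164·t + 255 = 0  ⇒  m = 82² − 17·255 = 2389
m = 2389 > 0,  v_rel·d = 82 > 0  ⇒  inside

inside=yes margin=2389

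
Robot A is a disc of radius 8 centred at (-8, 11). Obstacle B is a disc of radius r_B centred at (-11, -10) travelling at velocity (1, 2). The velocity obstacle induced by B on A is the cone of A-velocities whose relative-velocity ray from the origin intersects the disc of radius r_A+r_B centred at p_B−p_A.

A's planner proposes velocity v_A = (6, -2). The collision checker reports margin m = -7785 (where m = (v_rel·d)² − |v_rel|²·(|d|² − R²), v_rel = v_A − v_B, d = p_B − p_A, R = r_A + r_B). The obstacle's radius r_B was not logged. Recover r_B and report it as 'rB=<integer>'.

m = -7785
d = (-3, -21);  v_rel = (5, -4),  |v_rel|² = 41
v_rel×d = (5)·(-21) − (-4)·(-3) = -117
since m = R²·41 − (-117)²:  R² = (13689 + -7785) / 41 = 144
R = √144 = 12  ⇒  r_B = 12 − 8 = 4

rB=4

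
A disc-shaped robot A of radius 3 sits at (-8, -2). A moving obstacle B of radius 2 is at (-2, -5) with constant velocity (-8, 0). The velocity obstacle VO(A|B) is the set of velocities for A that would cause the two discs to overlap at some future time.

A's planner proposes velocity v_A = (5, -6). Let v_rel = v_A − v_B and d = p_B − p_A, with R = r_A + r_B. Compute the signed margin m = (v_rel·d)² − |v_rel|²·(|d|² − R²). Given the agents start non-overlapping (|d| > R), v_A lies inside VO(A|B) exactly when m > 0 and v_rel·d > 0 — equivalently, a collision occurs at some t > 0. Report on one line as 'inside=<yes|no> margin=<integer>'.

d = (6, -3),  |d|² = 45;  R = 3+2 = 5,  c = 45−5² = 20
v_rel = (13, -6),  |v_rel|² = 205;  v_rel·d = (13)·(6) + (-6)·(-3) = 96
205·t² − 192·t + 20 = 0  ⇒  m = 96² − 205·20 = 5116
m = 5116 > 0,  v_rel·d = 96 > 0  ⇒  inside

inside=yes margin=5116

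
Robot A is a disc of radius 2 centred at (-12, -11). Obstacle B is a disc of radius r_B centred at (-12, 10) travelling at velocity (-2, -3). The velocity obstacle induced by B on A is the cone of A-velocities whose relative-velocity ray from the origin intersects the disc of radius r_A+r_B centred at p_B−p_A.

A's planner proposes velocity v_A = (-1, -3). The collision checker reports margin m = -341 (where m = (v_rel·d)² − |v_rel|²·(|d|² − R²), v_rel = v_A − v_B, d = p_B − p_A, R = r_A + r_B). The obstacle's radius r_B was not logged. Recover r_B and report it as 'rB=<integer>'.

m = -341
d = (0, 21);  v_rel = (1, 0),  |v_rel|² = 1
v_rel×d = (1)·(21) − (0)·(0) = 21
since m = R²·1 − 21²:  R² = (441 + -341) / 1 = 100
R = √100 = 10  ⇒  r_B = 10 − 2 = 8

rB=8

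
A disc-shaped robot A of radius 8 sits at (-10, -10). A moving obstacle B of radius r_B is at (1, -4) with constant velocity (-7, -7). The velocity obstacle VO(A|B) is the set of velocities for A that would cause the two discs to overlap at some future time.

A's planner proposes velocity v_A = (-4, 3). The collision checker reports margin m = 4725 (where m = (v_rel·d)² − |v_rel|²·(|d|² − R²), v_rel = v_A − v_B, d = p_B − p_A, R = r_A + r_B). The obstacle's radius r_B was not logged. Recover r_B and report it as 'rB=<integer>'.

m = 4725
d = (11, 6);  v_rel = (3, 10),  |v_rel|² = 109
v_rel×d = (3)·(6) − (10)·(11) = -92
since m = R²·109 − (-92)²:  R² = (8464 + 4725) / 109 = 121
R = √121 = 11  ⇒  r_B = 11 − 8 = 3

rB=3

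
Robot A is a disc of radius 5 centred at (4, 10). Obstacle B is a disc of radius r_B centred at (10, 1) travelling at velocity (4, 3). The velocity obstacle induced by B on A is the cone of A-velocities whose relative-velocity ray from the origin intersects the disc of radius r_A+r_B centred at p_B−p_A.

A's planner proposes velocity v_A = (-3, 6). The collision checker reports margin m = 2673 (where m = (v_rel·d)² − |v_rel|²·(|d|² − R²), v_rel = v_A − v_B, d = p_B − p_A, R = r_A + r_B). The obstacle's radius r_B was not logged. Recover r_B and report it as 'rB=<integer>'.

m = 2673
d = (6, -9);  v_rel = (-7, 3),  |v_rel|² = 58
v_rel×d = (-7)·(-9) − (3)·(6) = 45
since m = R²·58 − 45²:  R² = (2025 + 2673) / 58 = 81
R = √81 = 9  ⇒  r_B = 9 − 5 = 4

rB=4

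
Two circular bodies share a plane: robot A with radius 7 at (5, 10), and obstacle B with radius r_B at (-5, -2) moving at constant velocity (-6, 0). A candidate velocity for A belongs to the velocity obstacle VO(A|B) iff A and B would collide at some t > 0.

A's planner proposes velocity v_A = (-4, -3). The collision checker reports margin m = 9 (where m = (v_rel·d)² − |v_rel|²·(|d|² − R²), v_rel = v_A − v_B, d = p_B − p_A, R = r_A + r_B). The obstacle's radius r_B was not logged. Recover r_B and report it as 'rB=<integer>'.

m = 9
d = (-10, -12);  v_rel = (2, -3),  |v_rel|² = 13
v_rel×d = (2)·(-12) − (-3)·(-10) = -54
since m = R²·13 − (-54)²:  R² = (2916 + 9) / 13 = 225
R = √225 = 15  ⇒  r_B = 15 − 7 = 8

rB=8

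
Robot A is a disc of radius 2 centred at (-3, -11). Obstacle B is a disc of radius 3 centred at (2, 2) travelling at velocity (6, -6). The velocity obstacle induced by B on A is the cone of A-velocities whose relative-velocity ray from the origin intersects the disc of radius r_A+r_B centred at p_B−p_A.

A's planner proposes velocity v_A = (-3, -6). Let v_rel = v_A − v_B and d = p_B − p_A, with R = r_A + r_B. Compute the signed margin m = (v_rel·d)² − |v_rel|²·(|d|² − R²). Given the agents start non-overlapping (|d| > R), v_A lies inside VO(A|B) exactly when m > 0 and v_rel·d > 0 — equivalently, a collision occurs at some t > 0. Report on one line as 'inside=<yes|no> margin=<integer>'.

d = (5, 13),  |d|² = 194;  R = 2+3 = 5,  c = 194−5² = 169
v_rel = (-9, 0),  |v_rel|² = 81;  v_rel·d = (-9)·(5) + (0)·(13) = -45
81·t² + 90·t + 169 = 0  ⇒  m = (-45)² − 81·169 = -11664
m = -11664 < 0,  v_rel·d = -45 < 0  ⇒  outside

inside=no margin=-11664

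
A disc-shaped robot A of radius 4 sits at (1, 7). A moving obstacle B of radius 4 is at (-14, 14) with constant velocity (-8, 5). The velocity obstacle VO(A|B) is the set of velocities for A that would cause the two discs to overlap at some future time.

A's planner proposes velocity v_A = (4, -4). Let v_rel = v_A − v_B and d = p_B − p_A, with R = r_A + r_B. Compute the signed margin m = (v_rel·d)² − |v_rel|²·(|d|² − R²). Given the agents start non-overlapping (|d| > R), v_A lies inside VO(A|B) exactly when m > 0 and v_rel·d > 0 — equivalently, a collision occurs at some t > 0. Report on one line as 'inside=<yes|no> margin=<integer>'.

d = (-15, 7),  |d|² = 274;  R = 4+4 = 8,  c = 274−8² = 210
v_rel = (12, -9),  |v_rel|² = 225;  v_rel·d = (12)·(-15) + (-9)·(7) = -243
225·t² + 486·t + 210 = 0  ⇒  m = (-243)² − 225·210 = 11799
m = 11799 > 0,  v_rel·d = -243 < 0  ⇒  outside

inside=no margin=11799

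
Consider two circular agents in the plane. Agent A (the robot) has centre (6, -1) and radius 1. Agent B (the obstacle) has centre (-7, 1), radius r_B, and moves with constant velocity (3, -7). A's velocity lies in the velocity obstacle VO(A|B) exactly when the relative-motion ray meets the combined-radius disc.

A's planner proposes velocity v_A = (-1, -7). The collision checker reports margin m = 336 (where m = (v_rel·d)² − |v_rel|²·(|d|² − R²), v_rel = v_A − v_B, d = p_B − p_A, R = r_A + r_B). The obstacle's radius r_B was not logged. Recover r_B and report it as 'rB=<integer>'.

m = 336
d = (-13, 2);  v_rel = (-4, 0),  |v_rel|² = 16
v_rel×d = (-4)·(2) − (0)·(-13) = -8
since m = R²·16 − (-8)²:  R² = (64 + 336) / 16 = 25
R = √25 = 5  ⇒  r_B = 5 − 1 = 4

rB=4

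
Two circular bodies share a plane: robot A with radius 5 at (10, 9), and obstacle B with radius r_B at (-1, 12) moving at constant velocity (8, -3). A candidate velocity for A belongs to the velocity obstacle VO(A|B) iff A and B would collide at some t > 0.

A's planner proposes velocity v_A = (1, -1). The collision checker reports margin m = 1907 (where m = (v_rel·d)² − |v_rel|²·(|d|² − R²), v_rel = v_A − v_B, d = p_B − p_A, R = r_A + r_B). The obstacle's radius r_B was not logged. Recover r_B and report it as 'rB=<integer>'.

m = 1907
d = (-11, 3);  v_rel = (-7, 2),  |v_rel|² = 53
v_rel×d = (-7)·(3) − (2)·(-11) = 1
since m = R²·53 − 1²:  R² = (1 + 1907) / 53 = 36
R = √36 = 6  ⇒  r_B = 6 − 5 = 1

rB=1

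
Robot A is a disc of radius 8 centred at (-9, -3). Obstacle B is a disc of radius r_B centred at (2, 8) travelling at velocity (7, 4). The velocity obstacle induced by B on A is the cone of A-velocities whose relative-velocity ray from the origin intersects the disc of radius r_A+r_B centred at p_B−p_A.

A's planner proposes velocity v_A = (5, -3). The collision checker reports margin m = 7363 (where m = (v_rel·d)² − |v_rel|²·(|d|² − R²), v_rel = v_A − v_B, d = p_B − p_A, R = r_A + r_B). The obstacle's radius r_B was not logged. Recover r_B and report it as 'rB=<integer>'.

m = 7363
d = (11, 11);  v_rel = (-2, -7),  |v_rel|² = 53
v_rel×d = (-2)·(11) − (-7)·(11) = 55
since m = R²·53 − 55²:  R² = (3025 + 7363) / 53 = 196
R = √196 = 14  ⇒  r_B = 14 − 8 = 6

rB=6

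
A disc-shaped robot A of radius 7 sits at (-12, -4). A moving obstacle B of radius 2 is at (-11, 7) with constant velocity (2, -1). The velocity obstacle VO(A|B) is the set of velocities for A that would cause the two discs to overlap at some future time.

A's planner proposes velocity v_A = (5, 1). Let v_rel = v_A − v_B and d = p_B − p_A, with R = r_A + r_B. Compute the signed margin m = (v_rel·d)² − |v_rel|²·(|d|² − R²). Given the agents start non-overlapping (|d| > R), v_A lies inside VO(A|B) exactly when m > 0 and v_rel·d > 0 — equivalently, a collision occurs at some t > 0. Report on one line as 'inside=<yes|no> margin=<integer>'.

d = (1, 11),  |d|² = 122;  R = 7+2 = 9,  c = 122−9² = 41
v_rel = (3, 2),  |v_rel|² = 13;  v_rel·d = (3)·(1) + (2)·(11) = 25
13·t² − 50·t + 41 = 0  ⇒  m = 25² − 13·41 = 92
m = 92 > 0,  v_rel·d = 25 > 0  ⇒  inside

inside=yes margin=92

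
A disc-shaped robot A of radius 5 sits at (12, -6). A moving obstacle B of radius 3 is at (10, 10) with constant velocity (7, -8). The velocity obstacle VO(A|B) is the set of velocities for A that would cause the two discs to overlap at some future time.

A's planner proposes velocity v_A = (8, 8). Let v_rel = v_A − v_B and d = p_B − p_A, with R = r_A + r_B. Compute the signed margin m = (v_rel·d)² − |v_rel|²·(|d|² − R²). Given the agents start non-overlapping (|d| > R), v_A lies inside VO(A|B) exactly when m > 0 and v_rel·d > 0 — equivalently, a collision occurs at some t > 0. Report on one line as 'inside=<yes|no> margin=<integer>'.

d = (-2, 16),  |d|² = 260;  R = 5+3 = 8,  c = 260−8² = 196
v_rel = (1, 16),  |v_rel|² = 257;  v_rel·d = (1)·(-2) + (16)·(16) = 254
257·t² − 508·t + 196 = 0  ⇒  m = 254² − 257·196 = 14144
m = 14144 > 0,  v_rel·d = 254 > 0  ⇒  inside

inside=yes margin=14144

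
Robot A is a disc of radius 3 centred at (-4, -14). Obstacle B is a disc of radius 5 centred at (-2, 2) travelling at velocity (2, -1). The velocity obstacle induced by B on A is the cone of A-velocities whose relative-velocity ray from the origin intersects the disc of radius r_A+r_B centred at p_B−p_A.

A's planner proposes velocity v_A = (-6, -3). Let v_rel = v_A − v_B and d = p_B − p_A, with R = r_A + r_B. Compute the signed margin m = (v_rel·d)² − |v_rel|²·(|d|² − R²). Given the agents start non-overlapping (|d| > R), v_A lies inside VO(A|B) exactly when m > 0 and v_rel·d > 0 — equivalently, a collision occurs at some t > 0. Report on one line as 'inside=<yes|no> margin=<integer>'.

d = (2, 16),  |d|² = 260;  R = 3+5 = 8,  c = 260−8² = 196
v_rel = (-8, -2),  |v_rel|² = 68;  v_rel·d = (-8)·(2) + (-2)·(16) = -48
68·t² + 96·t + 196 = 0  ⇒  m = (-48)² − 68·196 = -11024
m = -11024 < 0,  v_rel·d = -48 < 0  ⇒  outside

inside=no margin=-11024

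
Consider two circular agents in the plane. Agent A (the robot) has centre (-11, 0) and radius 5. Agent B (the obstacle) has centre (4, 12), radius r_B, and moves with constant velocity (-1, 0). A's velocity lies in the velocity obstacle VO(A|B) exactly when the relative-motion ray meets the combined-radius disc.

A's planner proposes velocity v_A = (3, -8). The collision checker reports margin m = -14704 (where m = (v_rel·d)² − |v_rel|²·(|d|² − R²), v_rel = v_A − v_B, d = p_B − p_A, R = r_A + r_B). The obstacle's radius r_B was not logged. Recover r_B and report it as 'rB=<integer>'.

m = -14704
d = (15, 12);  v_rel = (4, -8),  |v_rel|² = 80
v_rel×d = (4)·(12) − (-8)·(15) = 168
since m = R²·80 − 168²:  R² = (28224 + -14704) / 80 = 169
R = √169 = 13  ⇒  r_B = 13 − 5 = 8

rB=8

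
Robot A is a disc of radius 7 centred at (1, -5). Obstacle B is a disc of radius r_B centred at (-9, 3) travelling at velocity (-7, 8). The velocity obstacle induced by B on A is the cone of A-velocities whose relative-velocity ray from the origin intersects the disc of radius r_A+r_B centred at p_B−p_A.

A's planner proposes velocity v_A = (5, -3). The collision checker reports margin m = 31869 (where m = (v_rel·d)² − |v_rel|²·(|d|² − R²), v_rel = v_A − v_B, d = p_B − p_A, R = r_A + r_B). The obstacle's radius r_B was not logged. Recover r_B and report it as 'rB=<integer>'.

m = 31869
d = (-10, 8);  v_rel = (12, -11),  |v_rel|² = 265
v_rel×d = (12)·(8) − (-11)·(-10) = -14
since m = R²·265 − (-14)²:  R² = (196 + 31869) / 265 = 121
R = √121 = 11  ⇒  r_B = 11 − 7 = 4

rB=4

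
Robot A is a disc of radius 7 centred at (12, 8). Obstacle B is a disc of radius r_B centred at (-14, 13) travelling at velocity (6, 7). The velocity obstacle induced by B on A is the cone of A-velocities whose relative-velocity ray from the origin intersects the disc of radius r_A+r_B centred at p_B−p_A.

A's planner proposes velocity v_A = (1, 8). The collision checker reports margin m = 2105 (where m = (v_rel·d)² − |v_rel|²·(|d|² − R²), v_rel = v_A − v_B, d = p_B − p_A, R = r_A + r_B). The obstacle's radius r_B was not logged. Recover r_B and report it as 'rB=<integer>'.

m = 2105
d = (-26, 5);  v_rel = (-5, 1),  |v_rel|² = 26
v_rel×d = (-5)·(5) − (1)·(-26) = 1
since m = R²·26 − 1²:  R² = (1 + 2105) / 26 = 81
R = √81 = 9  ⇒  r_B = 9 − 7 = 2

rB=2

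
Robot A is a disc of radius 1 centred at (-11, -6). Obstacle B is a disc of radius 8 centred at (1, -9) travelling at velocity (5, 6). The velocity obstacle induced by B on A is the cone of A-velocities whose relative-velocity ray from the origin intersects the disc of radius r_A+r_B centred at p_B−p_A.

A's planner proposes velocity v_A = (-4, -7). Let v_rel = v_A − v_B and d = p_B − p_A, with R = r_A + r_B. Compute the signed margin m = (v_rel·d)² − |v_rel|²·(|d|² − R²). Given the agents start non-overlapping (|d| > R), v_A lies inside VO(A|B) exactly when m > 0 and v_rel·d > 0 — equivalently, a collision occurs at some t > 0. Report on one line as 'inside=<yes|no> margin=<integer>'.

d = (12, -3),  |d|² = 153;  R = 1+8 = 9,  c = 153−9² = 72
v_rel = (-9, -13),  |v_rel|² = 250;  v_rel·d = (-9)·(12) + (-13)·(-3) = -69
250·t² + 138·t + 72 = 0  ⇒  m = (-69)² − 250·72 = -13239
m = -13239 < 0,  v_rel·d = -69 < 0  ⇒  outside

inside=no margin=-13239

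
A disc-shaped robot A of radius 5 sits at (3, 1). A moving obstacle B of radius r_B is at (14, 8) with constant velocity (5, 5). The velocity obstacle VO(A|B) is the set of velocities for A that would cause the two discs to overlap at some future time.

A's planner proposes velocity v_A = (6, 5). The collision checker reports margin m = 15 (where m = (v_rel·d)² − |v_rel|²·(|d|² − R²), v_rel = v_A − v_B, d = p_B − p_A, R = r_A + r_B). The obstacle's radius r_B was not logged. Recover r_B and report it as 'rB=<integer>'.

m = 15
d = (11, 7);  v_rel = (1, 0),  |v_rel|² = 1
v_rel×d = (1)·(7) − (0)·(11) = 7
since m = R²·1 − 7²:  R² = (49 + 15) / 1 = 64
R = √64 = 8  ⇒  r_B = 8 − 5 = 3

rB=3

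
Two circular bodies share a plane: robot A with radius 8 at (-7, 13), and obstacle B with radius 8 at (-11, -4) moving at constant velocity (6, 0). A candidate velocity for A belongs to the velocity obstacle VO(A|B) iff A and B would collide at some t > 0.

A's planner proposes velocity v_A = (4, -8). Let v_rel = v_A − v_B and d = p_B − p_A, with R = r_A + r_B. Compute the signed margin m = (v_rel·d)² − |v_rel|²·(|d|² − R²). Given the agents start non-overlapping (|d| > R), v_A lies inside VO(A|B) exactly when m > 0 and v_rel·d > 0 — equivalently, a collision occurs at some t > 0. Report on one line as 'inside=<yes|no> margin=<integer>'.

d = (-4, -17),  |d|² = 305;  R = 8+8 = 16,  c = 305−16² = 49
v_rel = (-2, -8),  |v_rel|² = 68;  v_rel·d = (-2)·(-4) + (-8)·(-17) = 144
68·t² − 288·t + 49 = 0  ⇒  m = 144² − 68·49 = 17404
m = 17404 > 0,  v_rel·d = 144 > 0  ⇒  inside

inside=yes margin=17404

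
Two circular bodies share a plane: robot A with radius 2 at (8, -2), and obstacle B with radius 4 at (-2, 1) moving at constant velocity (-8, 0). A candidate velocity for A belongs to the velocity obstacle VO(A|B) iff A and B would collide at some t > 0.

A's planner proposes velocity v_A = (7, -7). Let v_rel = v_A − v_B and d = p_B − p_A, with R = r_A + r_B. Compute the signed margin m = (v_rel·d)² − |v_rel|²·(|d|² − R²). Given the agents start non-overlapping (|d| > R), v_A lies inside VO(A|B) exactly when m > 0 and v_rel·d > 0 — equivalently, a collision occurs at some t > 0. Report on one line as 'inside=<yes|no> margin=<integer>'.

d = (-10, 3),  |d|² = 109;  R = 2+4 = 6,  c = 109−6² = 73
v_rel = (15, -7),  |v_rel|² = 274;  v_rel·d = (15)·(-10) + (-7)·(3) = -171
274·t² + 342·t + 73 = 0  ⇒  m = (-171)² − 274·73 = 9239
m = 9239 > 0,  v_rel·d = -171 < 0  ⇒  outside

inside=no margin=9239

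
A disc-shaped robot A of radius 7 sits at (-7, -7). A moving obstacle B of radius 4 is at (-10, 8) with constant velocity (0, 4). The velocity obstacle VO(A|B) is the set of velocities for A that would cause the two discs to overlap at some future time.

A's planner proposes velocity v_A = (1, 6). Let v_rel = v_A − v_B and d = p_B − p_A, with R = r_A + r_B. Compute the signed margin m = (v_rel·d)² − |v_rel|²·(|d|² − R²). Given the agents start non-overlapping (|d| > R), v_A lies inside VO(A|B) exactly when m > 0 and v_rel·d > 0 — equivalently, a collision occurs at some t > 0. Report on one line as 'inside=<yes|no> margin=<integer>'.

d = (-3, 15),  |d|² = 234;  R = 7+4 = 11,  c = 234−11² = 113
v_rel = (1, 2),  |v_rel|² = 5;  v_rel·d = (1)·(-3) + (2)·(15) = 27
5·t² − 54·t + 113 = 0  ⇒  m = 27² − 5·113 = 164
m = 164 > 0,  v_rel·d = 27 > 0  ⇒  inside

inside=yes margin=164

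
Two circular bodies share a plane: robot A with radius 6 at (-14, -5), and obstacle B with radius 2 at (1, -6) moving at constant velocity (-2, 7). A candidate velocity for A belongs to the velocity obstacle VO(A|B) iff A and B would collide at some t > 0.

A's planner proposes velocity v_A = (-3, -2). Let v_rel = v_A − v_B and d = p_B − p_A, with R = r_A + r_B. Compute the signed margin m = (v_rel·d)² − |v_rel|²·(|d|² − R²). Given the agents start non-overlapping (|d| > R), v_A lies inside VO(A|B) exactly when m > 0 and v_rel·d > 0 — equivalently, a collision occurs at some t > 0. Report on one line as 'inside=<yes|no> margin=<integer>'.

d = (15, -1),  |d|² = 226;  R = 6+2 = 8,  c = 226−8² = 162
v_rel = (-1, -9),  |v_rel|² = 82;  v_rel·d = (-1)·(15) + (-9)·(-1) = -6
82·t² + 12·t + 162 = 0  ⇒  m = (-6)² − 82·162 = -13248
m = -13248 < 0,  v_rel·d = -6 < 0  ⇒  outside

inside=no margin=-13248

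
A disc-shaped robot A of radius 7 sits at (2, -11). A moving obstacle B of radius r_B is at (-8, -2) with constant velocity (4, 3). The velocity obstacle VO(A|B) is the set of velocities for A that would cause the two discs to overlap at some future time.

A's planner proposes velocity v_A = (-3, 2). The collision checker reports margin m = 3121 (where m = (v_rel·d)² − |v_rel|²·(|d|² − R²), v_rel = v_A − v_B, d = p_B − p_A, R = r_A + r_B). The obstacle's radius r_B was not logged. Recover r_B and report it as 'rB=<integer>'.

m = 3121
d = (-10, 9);  v_rel = (-7, -1),  |v_rel|² = 50
v_rel×d = (-7)·(9) − (-1)·(-10) = -73
since m = R²·50 − (-73)²:  R² = (5329 + 3121) / 50 = 169
R = √169 = 13  ⇒  r_B = 13 − 7 = 6

rB=6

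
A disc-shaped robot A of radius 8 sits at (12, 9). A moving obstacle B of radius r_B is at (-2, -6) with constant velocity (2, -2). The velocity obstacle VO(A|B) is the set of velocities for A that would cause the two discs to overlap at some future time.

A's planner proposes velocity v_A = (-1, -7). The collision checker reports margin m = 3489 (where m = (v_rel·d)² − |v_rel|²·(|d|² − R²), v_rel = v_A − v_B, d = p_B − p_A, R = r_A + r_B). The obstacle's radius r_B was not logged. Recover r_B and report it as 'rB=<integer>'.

m = 3489
d = (-14, -15);  v_rel = (-3, -5),  |v_rel|² = 34
v_rel×d = (-3)·(-15) − (-5)·(-14) = -25
since m = R²·34 − (-25)²:  R² = (625 + 3489) / 34 = 121
R = √121 = 11  ⇒  r_B = 11 − 8 = 3

rB=3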